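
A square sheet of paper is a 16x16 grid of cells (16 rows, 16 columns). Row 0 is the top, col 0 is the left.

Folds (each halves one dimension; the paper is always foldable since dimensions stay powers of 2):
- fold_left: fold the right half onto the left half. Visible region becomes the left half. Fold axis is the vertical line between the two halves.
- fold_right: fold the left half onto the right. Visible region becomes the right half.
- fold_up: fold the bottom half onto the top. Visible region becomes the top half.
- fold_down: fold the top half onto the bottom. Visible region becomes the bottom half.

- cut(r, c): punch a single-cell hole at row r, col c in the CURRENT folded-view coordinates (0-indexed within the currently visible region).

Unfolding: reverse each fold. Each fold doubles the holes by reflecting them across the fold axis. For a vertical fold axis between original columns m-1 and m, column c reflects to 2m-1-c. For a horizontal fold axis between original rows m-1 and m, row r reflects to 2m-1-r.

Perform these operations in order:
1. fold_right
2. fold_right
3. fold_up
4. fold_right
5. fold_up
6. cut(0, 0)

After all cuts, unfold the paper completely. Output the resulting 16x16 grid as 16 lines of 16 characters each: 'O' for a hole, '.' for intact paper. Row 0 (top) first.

Answer: .OO..OO..OO..OO.
................
................
................
................
................
................
.OO..OO..OO..OO.
.OO..OO..OO..OO.
................
................
................
................
................
................
.OO..OO..OO..OO.

Derivation:
Op 1 fold_right: fold axis v@8; visible region now rows[0,16) x cols[8,16) = 16x8
Op 2 fold_right: fold axis v@12; visible region now rows[0,16) x cols[12,16) = 16x4
Op 3 fold_up: fold axis h@8; visible region now rows[0,8) x cols[12,16) = 8x4
Op 4 fold_right: fold axis v@14; visible region now rows[0,8) x cols[14,16) = 8x2
Op 5 fold_up: fold axis h@4; visible region now rows[0,4) x cols[14,16) = 4x2
Op 6 cut(0, 0): punch at orig (0,14); cuts so far [(0, 14)]; region rows[0,4) x cols[14,16) = 4x2
Unfold 1 (reflect across h@4): 2 holes -> [(0, 14), (7, 14)]
Unfold 2 (reflect across v@14): 4 holes -> [(0, 13), (0, 14), (7, 13), (7, 14)]
Unfold 3 (reflect across h@8): 8 holes -> [(0, 13), (0, 14), (7, 13), (7, 14), (8, 13), (8, 14), (15, 13), (15, 14)]
Unfold 4 (reflect across v@12): 16 holes -> [(0, 9), (0, 10), (0, 13), (0, 14), (7, 9), (7, 10), (7, 13), (7, 14), (8, 9), (8, 10), (8, 13), (8, 14), (15, 9), (15, 10), (15, 13), (15, 14)]
Unfold 5 (reflect across v@8): 32 holes -> [(0, 1), (0, 2), (0, 5), (0, 6), (0, 9), (0, 10), (0, 13), (0, 14), (7, 1), (7, 2), (7, 5), (7, 6), (7, 9), (7, 10), (7, 13), (7, 14), (8, 1), (8, 2), (8, 5), (8, 6), (8, 9), (8, 10), (8, 13), (8, 14), (15, 1), (15, 2), (15, 5), (15, 6), (15, 9), (15, 10), (15, 13), (15, 14)]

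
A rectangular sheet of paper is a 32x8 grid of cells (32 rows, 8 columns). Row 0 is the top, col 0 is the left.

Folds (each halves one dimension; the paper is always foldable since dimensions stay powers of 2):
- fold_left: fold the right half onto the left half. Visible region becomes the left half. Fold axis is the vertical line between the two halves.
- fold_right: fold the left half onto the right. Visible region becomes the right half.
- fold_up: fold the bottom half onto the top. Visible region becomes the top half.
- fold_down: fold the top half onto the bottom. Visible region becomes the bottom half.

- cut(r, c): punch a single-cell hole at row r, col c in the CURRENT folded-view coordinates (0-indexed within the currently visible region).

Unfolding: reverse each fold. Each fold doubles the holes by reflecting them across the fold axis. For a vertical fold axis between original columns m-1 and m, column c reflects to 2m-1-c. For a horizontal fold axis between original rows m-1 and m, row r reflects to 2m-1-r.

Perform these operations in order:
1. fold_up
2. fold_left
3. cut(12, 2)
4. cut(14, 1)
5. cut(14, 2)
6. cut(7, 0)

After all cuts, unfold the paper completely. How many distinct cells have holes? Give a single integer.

Op 1 fold_up: fold axis h@16; visible region now rows[0,16) x cols[0,8) = 16x8
Op 2 fold_left: fold axis v@4; visible region now rows[0,16) x cols[0,4) = 16x4
Op 3 cut(12, 2): punch at orig (12,2); cuts so far [(12, 2)]; region rows[0,16) x cols[0,4) = 16x4
Op 4 cut(14, 1): punch at orig (14,1); cuts so far [(12, 2), (14, 1)]; region rows[0,16) x cols[0,4) = 16x4
Op 5 cut(14, 2): punch at orig (14,2); cuts so far [(12, 2), (14, 1), (14, 2)]; region rows[0,16) x cols[0,4) = 16x4
Op 6 cut(7, 0): punch at orig (7,0); cuts so far [(7, 0), (12, 2), (14, 1), (14, 2)]; region rows[0,16) x cols[0,4) = 16x4
Unfold 1 (reflect across v@4): 8 holes -> [(7, 0), (7, 7), (12, 2), (12, 5), (14, 1), (14, 2), (14, 5), (14, 6)]
Unfold 2 (reflect across h@16): 16 holes -> [(7, 0), (7, 7), (12, 2), (12, 5), (14, 1), (14, 2), (14, 5), (14, 6), (17, 1), (17, 2), (17, 5), (17, 6), (19, 2), (19, 5), (24, 0), (24, 7)]

Answer: 16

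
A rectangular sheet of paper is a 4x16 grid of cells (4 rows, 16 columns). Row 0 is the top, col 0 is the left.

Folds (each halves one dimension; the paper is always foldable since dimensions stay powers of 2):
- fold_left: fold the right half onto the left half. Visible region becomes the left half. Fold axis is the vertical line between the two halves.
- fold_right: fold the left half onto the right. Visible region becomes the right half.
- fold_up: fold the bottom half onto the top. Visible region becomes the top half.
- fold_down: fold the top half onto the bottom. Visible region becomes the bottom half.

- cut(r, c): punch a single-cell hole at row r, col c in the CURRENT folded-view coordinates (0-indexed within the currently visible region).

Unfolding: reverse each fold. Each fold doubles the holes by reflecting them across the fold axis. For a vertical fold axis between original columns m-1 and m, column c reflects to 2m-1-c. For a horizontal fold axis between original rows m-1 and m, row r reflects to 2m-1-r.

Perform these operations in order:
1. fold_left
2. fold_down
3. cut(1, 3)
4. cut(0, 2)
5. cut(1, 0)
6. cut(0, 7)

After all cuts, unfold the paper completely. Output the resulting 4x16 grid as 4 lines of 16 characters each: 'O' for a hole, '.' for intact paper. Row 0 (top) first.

Op 1 fold_left: fold axis v@8; visible region now rows[0,4) x cols[0,8) = 4x8
Op 2 fold_down: fold axis h@2; visible region now rows[2,4) x cols[0,8) = 2x8
Op 3 cut(1, 3): punch at orig (3,3); cuts so far [(3, 3)]; region rows[2,4) x cols[0,8) = 2x8
Op 4 cut(0, 2): punch at orig (2,2); cuts so far [(2, 2), (3, 3)]; region rows[2,4) x cols[0,8) = 2x8
Op 5 cut(1, 0): punch at orig (3,0); cuts so far [(2, 2), (3, 0), (3, 3)]; region rows[2,4) x cols[0,8) = 2x8
Op 6 cut(0, 7): punch at orig (2,7); cuts so far [(2, 2), (2, 7), (3, 0), (3, 3)]; region rows[2,4) x cols[0,8) = 2x8
Unfold 1 (reflect across h@2): 8 holes -> [(0, 0), (0, 3), (1, 2), (1, 7), (2, 2), (2, 7), (3, 0), (3, 3)]
Unfold 2 (reflect across v@8): 16 holes -> [(0, 0), (0, 3), (0, 12), (0, 15), (1, 2), (1, 7), (1, 8), (1, 13), (2, 2), (2, 7), (2, 8), (2, 13), (3, 0), (3, 3), (3, 12), (3, 15)]

Answer: O..O........O..O
..O....OO....O..
..O....OO....O..
O..O........O..O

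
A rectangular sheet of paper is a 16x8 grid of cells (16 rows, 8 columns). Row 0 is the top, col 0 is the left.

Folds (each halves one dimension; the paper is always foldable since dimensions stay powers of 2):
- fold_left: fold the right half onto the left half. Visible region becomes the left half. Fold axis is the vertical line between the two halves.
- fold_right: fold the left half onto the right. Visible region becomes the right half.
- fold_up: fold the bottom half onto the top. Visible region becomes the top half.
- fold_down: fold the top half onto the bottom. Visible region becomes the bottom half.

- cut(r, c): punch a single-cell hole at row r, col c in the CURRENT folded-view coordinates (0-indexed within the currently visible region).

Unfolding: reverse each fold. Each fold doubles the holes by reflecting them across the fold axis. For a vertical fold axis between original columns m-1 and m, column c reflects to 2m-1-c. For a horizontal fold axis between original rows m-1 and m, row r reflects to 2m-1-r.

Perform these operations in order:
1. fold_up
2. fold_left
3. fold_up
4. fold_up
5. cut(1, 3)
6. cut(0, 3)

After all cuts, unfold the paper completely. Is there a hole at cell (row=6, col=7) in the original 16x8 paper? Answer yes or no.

Op 1 fold_up: fold axis h@8; visible region now rows[0,8) x cols[0,8) = 8x8
Op 2 fold_left: fold axis v@4; visible region now rows[0,8) x cols[0,4) = 8x4
Op 3 fold_up: fold axis h@4; visible region now rows[0,4) x cols[0,4) = 4x4
Op 4 fold_up: fold axis h@2; visible region now rows[0,2) x cols[0,4) = 2x4
Op 5 cut(1, 3): punch at orig (1,3); cuts so far [(1, 3)]; region rows[0,2) x cols[0,4) = 2x4
Op 6 cut(0, 3): punch at orig (0,3); cuts so far [(0, 3), (1, 3)]; region rows[0,2) x cols[0,4) = 2x4
Unfold 1 (reflect across h@2): 4 holes -> [(0, 3), (1, 3), (2, 3), (3, 3)]
Unfold 2 (reflect across h@4): 8 holes -> [(0, 3), (1, 3), (2, 3), (3, 3), (4, 3), (5, 3), (6, 3), (7, 3)]
Unfold 3 (reflect across v@4): 16 holes -> [(0, 3), (0, 4), (1, 3), (1, 4), (2, 3), (2, 4), (3, 3), (3, 4), (4, 3), (4, 4), (5, 3), (5, 4), (6, 3), (6, 4), (7, 3), (7, 4)]
Unfold 4 (reflect across h@8): 32 holes -> [(0, 3), (0, 4), (1, 3), (1, 4), (2, 3), (2, 4), (3, 3), (3, 4), (4, 3), (4, 4), (5, 3), (5, 4), (6, 3), (6, 4), (7, 3), (7, 4), (8, 3), (8, 4), (9, 3), (9, 4), (10, 3), (10, 4), (11, 3), (11, 4), (12, 3), (12, 4), (13, 3), (13, 4), (14, 3), (14, 4), (15, 3), (15, 4)]
Holes: [(0, 3), (0, 4), (1, 3), (1, 4), (2, 3), (2, 4), (3, 3), (3, 4), (4, 3), (4, 4), (5, 3), (5, 4), (6, 3), (6, 4), (7, 3), (7, 4), (8, 3), (8, 4), (9, 3), (9, 4), (10, 3), (10, 4), (11, 3), (11, 4), (12, 3), (12, 4), (13, 3), (13, 4), (14, 3), (14, 4), (15, 3), (15, 4)]

Answer: no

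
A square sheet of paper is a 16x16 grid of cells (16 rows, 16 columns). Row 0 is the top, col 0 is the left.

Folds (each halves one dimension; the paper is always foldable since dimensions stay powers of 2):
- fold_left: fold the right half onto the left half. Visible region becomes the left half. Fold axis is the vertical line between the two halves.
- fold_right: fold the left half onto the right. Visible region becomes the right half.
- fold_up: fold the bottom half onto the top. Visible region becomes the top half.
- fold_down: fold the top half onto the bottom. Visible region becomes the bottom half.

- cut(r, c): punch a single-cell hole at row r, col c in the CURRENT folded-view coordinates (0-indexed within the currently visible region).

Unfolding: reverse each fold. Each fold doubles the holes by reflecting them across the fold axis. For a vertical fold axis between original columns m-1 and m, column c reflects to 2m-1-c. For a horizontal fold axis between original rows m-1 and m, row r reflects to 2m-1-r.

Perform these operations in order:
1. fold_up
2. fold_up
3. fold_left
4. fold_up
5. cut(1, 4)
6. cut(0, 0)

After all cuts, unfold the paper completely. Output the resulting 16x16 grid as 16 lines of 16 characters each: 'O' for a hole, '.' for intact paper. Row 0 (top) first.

Answer: O..............O
....O......O....
....O......O....
O..............O
O..............O
....O......O....
....O......O....
O..............O
O..............O
....O......O....
....O......O....
O..............O
O..............O
....O......O....
....O......O....
O..............O

Derivation:
Op 1 fold_up: fold axis h@8; visible region now rows[0,8) x cols[0,16) = 8x16
Op 2 fold_up: fold axis h@4; visible region now rows[0,4) x cols[0,16) = 4x16
Op 3 fold_left: fold axis v@8; visible region now rows[0,4) x cols[0,8) = 4x8
Op 4 fold_up: fold axis h@2; visible region now rows[0,2) x cols[0,8) = 2x8
Op 5 cut(1, 4): punch at orig (1,4); cuts so far [(1, 4)]; region rows[0,2) x cols[0,8) = 2x8
Op 6 cut(0, 0): punch at orig (0,0); cuts so far [(0, 0), (1, 4)]; region rows[0,2) x cols[0,8) = 2x8
Unfold 1 (reflect across h@2): 4 holes -> [(0, 0), (1, 4), (2, 4), (3, 0)]
Unfold 2 (reflect across v@8): 8 holes -> [(0, 0), (0, 15), (1, 4), (1, 11), (2, 4), (2, 11), (3, 0), (3, 15)]
Unfold 3 (reflect across h@4): 16 holes -> [(0, 0), (0, 15), (1, 4), (1, 11), (2, 4), (2, 11), (3, 0), (3, 15), (4, 0), (4, 15), (5, 4), (5, 11), (6, 4), (6, 11), (7, 0), (7, 15)]
Unfold 4 (reflect across h@8): 32 holes -> [(0, 0), (0, 15), (1, 4), (1, 11), (2, 4), (2, 11), (3, 0), (3, 15), (4, 0), (4, 15), (5, 4), (5, 11), (6, 4), (6, 11), (7, 0), (7, 15), (8, 0), (8, 15), (9, 4), (9, 11), (10, 4), (10, 11), (11, 0), (11, 15), (12, 0), (12, 15), (13, 4), (13, 11), (14, 4), (14, 11), (15, 0), (15, 15)]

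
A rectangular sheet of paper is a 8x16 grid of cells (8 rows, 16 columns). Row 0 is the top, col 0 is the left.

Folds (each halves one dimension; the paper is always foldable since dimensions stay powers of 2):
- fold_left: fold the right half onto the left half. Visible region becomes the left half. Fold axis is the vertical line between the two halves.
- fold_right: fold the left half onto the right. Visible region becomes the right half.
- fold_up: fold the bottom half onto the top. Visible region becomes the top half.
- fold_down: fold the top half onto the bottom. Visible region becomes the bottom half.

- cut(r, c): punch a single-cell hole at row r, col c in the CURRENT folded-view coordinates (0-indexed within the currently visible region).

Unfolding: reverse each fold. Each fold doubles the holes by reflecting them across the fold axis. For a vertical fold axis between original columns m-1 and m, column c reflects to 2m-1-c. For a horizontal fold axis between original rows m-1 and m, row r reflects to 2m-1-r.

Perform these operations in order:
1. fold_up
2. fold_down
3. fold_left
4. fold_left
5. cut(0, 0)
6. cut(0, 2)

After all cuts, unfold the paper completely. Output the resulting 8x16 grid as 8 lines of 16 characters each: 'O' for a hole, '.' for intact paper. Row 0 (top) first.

Op 1 fold_up: fold axis h@4; visible region now rows[0,4) x cols[0,16) = 4x16
Op 2 fold_down: fold axis h@2; visible region now rows[2,4) x cols[0,16) = 2x16
Op 3 fold_left: fold axis v@8; visible region now rows[2,4) x cols[0,8) = 2x8
Op 4 fold_left: fold axis v@4; visible region now rows[2,4) x cols[0,4) = 2x4
Op 5 cut(0, 0): punch at orig (2,0); cuts so far [(2, 0)]; region rows[2,4) x cols[0,4) = 2x4
Op 6 cut(0, 2): punch at orig (2,2); cuts so far [(2, 0), (2, 2)]; region rows[2,4) x cols[0,4) = 2x4
Unfold 1 (reflect across v@4): 4 holes -> [(2, 0), (2, 2), (2, 5), (2, 7)]
Unfold 2 (reflect across v@8): 8 holes -> [(2, 0), (2, 2), (2, 5), (2, 7), (2, 8), (2, 10), (2, 13), (2, 15)]
Unfold 3 (reflect across h@2): 16 holes -> [(1, 0), (1, 2), (1, 5), (1, 7), (1, 8), (1, 10), (1, 13), (1, 15), (2, 0), (2, 2), (2, 5), (2, 7), (2, 8), (2, 10), (2, 13), (2, 15)]
Unfold 4 (reflect across h@4): 32 holes -> [(1, 0), (1, 2), (1, 5), (1, 7), (1, 8), (1, 10), (1, 13), (1, 15), (2, 0), (2, 2), (2, 5), (2, 7), (2, 8), (2, 10), (2, 13), (2, 15), (5, 0), (5, 2), (5, 5), (5, 7), (5, 8), (5, 10), (5, 13), (5, 15), (6, 0), (6, 2), (6, 5), (6, 7), (6, 8), (6, 10), (6, 13), (6, 15)]

Answer: ................
O.O..O.OO.O..O.O
O.O..O.OO.O..O.O
................
................
O.O..O.OO.O..O.O
O.O..O.OO.O..O.O
................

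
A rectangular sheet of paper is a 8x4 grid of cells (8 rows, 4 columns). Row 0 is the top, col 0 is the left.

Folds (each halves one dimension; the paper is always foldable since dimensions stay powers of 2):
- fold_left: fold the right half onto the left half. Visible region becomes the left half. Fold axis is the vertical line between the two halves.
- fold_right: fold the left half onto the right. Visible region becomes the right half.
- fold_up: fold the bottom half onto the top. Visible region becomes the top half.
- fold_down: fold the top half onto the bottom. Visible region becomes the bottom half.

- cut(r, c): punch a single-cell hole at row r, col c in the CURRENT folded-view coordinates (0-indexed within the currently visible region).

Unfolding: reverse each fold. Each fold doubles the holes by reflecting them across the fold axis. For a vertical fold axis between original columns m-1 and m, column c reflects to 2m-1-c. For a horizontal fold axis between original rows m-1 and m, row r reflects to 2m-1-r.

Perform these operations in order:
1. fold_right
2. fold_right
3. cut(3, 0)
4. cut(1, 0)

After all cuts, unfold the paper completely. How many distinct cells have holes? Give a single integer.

Op 1 fold_right: fold axis v@2; visible region now rows[0,8) x cols[2,4) = 8x2
Op 2 fold_right: fold axis v@3; visible region now rows[0,8) x cols[3,4) = 8x1
Op 3 cut(3, 0): punch at orig (3,3); cuts so far [(3, 3)]; region rows[0,8) x cols[3,4) = 8x1
Op 4 cut(1, 0): punch at orig (1,3); cuts so far [(1, 3), (3, 3)]; region rows[0,8) x cols[3,4) = 8x1
Unfold 1 (reflect across v@3): 4 holes -> [(1, 2), (1, 3), (3, 2), (3, 3)]
Unfold 2 (reflect across v@2): 8 holes -> [(1, 0), (1, 1), (1, 2), (1, 3), (3, 0), (3, 1), (3, 2), (3, 3)]

Answer: 8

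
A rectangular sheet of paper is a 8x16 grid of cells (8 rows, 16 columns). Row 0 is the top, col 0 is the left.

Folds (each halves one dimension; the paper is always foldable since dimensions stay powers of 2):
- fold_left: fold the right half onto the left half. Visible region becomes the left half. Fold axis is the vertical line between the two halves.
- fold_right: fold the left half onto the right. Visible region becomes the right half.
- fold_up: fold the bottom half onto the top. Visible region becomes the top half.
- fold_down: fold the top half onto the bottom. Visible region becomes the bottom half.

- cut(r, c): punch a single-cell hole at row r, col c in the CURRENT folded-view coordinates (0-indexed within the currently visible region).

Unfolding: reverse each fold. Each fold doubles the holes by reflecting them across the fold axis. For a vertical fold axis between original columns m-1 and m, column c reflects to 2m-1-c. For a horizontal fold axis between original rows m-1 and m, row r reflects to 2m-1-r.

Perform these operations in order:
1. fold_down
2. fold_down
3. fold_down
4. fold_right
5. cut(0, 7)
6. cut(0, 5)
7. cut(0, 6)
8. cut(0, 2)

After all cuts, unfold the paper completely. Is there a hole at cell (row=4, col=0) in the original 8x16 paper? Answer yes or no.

Answer: yes

Derivation:
Op 1 fold_down: fold axis h@4; visible region now rows[4,8) x cols[0,16) = 4x16
Op 2 fold_down: fold axis h@6; visible region now rows[6,8) x cols[0,16) = 2x16
Op 3 fold_down: fold axis h@7; visible region now rows[7,8) x cols[0,16) = 1x16
Op 4 fold_right: fold axis v@8; visible region now rows[7,8) x cols[8,16) = 1x8
Op 5 cut(0, 7): punch at orig (7,15); cuts so far [(7, 15)]; region rows[7,8) x cols[8,16) = 1x8
Op 6 cut(0, 5): punch at orig (7,13); cuts so far [(7, 13), (7, 15)]; region rows[7,8) x cols[8,16) = 1x8
Op 7 cut(0, 6): punch at orig (7,14); cuts so far [(7, 13), (7, 14), (7, 15)]; region rows[7,8) x cols[8,16) = 1x8
Op 8 cut(0, 2): punch at orig (7,10); cuts so far [(7, 10), (7, 13), (7, 14), (7, 15)]; region rows[7,8) x cols[8,16) = 1x8
Unfold 1 (reflect across v@8): 8 holes -> [(7, 0), (7, 1), (7, 2), (7, 5), (7, 10), (7, 13), (7, 14), (7, 15)]
Unfold 2 (reflect across h@7): 16 holes -> [(6, 0), (6, 1), (6, 2), (6, 5), (6, 10), (6, 13), (6, 14), (6, 15), (7, 0), (7, 1), (7, 2), (7, 5), (7, 10), (7, 13), (7, 14), (7, 15)]
Unfold 3 (reflect across h@6): 32 holes -> [(4, 0), (4, 1), (4, 2), (4, 5), (4, 10), (4, 13), (4, 14), (4, 15), (5, 0), (5, 1), (5, 2), (5, 5), (5, 10), (5, 13), (5, 14), (5, 15), (6, 0), (6, 1), (6, 2), (6, 5), (6, 10), (6, 13), (6, 14), (6, 15), (7, 0), (7, 1), (7, 2), (7, 5), (7, 10), (7, 13), (7, 14), (7, 15)]
Unfold 4 (reflect across h@4): 64 holes -> [(0, 0), (0, 1), (0, 2), (0, 5), (0, 10), (0, 13), (0, 14), (0, 15), (1, 0), (1, 1), (1, 2), (1, 5), (1, 10), (1, 13), (1, 14), (1, 15), (2, 0), (2, 1), (2, 2), (2, 5), (2, 10), (2, 13), (2, 14), (2, 15), (3, 0), (3, 1), (3, 2), (3, 5), (3, 10), (3, 13), (3, 14), (3, 15), (4, 0), (4, 1), (4, 2), (4, 5), (4, 10), (4, 13), (4, 14), (4, 15), (5, 0), (5, 1), (5, 2), (5, 5), (5, 10), (5, 13), (5, 14), (5, 15), (6, 0), (6, 1), (6, 2), (6, 5), (6, 10), (6, 13), (6, 14), (6, 15), (7, 0), (7, 1), (7, 2), (7, 5), (7, 10), (7, 13), (7, 14), (7, 15)]
Holes: [(0, 0), (0, 1), (0, 2), (0, 5), (0, 10), (0, 13), (0, 14), (0, 15), (1, 0), (1, 1), (1, 2), (1, 5), (1, 10), (1, 13), (1, 14), (1, 15), (2, 0), (2, 1), (2, 2), (2, 5), (2, 10), (2, 13), (2, 14), (2, 15), (3, 0), (3, 1), (3, 2), (3, 5), (3, 10), (3, 13), (3, 14), (3, 15), (4, 0), (4, 1), (4, 2), (4, 5), (4, 10), (4, 13), (4, 14), (4, 15), (5, 0), (5, 1), (5, 2), (5, 5), (5, 10), (5, 13), (5, 14), (5, 15), (6, 0), (6, 1), (6, 2), (6, 5), (6, 10), (6, 13), (6, 14), (6, 15), (7, 0), (7, 1), (7, 2), (7, 5), (7, 10), (7, 13), (7, 14), (7, 15)]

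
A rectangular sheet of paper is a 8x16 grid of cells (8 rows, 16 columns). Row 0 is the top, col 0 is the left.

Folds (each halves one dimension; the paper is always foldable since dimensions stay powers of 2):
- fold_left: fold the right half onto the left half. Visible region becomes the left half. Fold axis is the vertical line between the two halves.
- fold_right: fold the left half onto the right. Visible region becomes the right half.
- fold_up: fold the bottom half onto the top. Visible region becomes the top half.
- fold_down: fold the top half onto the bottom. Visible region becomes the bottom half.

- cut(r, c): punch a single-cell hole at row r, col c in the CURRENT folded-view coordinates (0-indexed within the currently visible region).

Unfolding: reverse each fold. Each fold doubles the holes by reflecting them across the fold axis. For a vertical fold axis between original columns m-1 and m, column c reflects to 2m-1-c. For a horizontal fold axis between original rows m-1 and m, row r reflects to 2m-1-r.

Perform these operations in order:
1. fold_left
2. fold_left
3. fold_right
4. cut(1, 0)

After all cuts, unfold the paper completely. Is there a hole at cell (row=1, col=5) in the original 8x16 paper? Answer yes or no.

Op 1 fold_left: fold axis v@8; visible region now rows[0,8) x cols[0,8) = 8x8
Op 2 fold_left: fold axis v@4; visible region now rows[0,8) x cols[0,4) = 8x4
Op 3 fold_right: fold axis v@2; visible region now rows[0,8) x cols[2,4) = 8x2
Op 4 cut(1, 0): punch at orig (1,2); cuts so far [(1, 2)]; region rows[0,8) x cols[2,4) = 8x2
Unfold 1 (reflect across v@2): 2 holes -> [(1, 1), (1, 2)]
Unfold 2 (reflect across v@4): 4 holes -> [(1, 1), (1, 2), (1, 5), (1, 6)]
Unfold 3 (reflect across v@8): 8 holes -> [(1, 1), (1, 2), (1, 5), (1, 6), (1, 9), (1, 10), (1, 13), (1, 14)]
Holes: [(1, 1), (1, 2), (1, 5), (1, 6), (1, 9), (1, 10), (1, 13), (1, 14)]

Answer: yes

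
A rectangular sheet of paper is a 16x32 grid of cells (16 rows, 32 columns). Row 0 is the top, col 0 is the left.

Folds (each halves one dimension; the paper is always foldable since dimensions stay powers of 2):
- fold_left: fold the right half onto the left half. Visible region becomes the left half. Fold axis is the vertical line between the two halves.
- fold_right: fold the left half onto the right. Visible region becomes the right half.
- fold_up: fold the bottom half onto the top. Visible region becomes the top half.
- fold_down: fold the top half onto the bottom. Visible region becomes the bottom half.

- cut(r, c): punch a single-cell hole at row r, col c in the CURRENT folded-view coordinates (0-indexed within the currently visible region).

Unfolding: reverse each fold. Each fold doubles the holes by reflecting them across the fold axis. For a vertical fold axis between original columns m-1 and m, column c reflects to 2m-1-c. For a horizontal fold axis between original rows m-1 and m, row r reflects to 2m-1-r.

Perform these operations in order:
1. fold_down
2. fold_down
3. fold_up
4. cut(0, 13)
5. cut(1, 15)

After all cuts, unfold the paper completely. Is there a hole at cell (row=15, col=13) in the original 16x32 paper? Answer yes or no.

Answer: yes

Derivation:
Op 1 fold_down: fold axis h@8; visible region now rows[8,16) x cols[0,32) = 8x32
Op 2 fold_down: fold axis h@12; visible region now rows[12,16) x cols[0,32) = 4x32
Op 3 fold_up: fold axis h@14; visible region now rows[12,14) x cols[0,32) = 2x32
Op 4 cut(0, 13): punch at orig (12,13); cuts so far [(12, 13)]; region rows[12,14) x cols[0,32) = 2x32
Op 5 cut(1, 15): punch at orig (13,15); cuts so far [(12, 13), (13, 15)]; region rows[12,14) x cols[0,32) = 2x32
Unfold 1 (reflect across h@14): 4 holes -> [(12, 13), (13, 15), (14, 15), (15, 13)]
Unfold 2 (reflect across h@12): 8 holes -> [(8, 13), (9, 15), (10, 15), (11, 13), (12, 13), (13, 15), (14, 15), (15, 13)]
Unfold 3 (reflect across h@8): 16 holes -> [(0, 13), (1, 15), (2, 15), (3, 13), (4, 13), (5, 15), (6, 15), (7, 13), (8, 13), (9, 15), (10, 15), (11, 13), (12, 13), (13, 15), (14, 15), (15, 13)]
Holes: [(0, 13), (1, 15), (2, 15), (3, 13), (4, 13), (5, 15), (6, 15), (7, 13), (8, 13), (9, 15), (10, 15), (11, 13), (12, 13), (13, 15), (14, 15), (15, 13)]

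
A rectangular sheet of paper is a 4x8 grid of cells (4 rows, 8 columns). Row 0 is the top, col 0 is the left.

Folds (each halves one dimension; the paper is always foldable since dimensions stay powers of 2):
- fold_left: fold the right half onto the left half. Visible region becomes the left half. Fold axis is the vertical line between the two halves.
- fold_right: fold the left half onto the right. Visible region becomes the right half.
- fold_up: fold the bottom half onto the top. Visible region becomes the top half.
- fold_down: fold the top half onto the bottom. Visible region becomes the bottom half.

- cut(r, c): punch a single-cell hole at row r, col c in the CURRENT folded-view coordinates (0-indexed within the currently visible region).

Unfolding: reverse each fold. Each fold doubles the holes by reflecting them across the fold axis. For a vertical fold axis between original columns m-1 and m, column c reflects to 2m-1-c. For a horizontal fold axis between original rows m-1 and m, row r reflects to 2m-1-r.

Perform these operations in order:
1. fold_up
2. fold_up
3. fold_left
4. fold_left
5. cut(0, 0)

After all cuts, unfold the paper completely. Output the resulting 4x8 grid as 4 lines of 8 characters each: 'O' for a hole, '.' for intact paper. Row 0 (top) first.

Answer: O..OO..O
O..OO..O
O..OO..O
O..OO..O

Derivation:
Op 1 fold_up: fold axis h@2; visible region now rows[0,2) x cols[0,8) = 2x8
Op 2 fold_up: fold axis h@1; visible region now rows[0,1) x cols[0,8) = 1x8
Op 3 fold_left: fold axis v@4; visible region now rows[0,1) x cols[0,4) = 1x4
Op 4 fold_left: fold axis v@2; visible region now rows[0,1) x cols[0,2) = 1x2
Op 5 cut(0, 0): punch at orig (0,0); cuts so far [(0, 0)]; region rows[0,1) x cols[0,2) = 1x2
Unfold 1 (reflect across v@2): 2 holes -> [(0, 0), (0, 3)]
Unfold 2 (reflect across v@4): 4 holes -> [(0, 0), (0, 3), (0, 4), (0, 7)]
Unfold 3 (reflect across h@1): 8 holes -> [(0, 0), (0, 3), (0, 4), (0, 7), (1, 0), (1, 3), (1, 4), (1, 7)]
Unfold 4 (reflect across h@2): 16 holes -> [(0, 0), (0, 3), (0, 4), (0, 7), (1, 0), (1, 3), (1, 4), (1, 7), (2, 0), (2, 3), (2, 4), (2, 7), (3, 0), (3, 3), (3, 4), (3, 7)]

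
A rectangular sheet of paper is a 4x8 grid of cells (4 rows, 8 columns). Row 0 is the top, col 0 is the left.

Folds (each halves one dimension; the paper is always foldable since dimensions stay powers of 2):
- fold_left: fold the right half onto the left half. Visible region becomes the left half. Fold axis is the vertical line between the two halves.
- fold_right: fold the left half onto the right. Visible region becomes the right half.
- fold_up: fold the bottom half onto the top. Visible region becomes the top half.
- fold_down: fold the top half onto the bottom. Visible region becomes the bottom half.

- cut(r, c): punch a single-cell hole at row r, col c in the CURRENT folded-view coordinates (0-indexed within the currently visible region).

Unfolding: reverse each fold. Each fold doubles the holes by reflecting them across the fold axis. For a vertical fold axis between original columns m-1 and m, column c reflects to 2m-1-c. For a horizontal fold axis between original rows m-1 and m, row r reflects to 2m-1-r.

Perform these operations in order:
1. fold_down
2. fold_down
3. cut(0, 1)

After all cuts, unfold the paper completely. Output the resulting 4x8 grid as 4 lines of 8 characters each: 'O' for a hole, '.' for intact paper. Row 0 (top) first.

Op 1 fold_down: fold axis h@2; visible region now rows[2,4) x cols[0,8) = 2x8
Op 2 fold_down: fold axis h@3; visible region now rows[3,4) x cols[0,8) = 1x8
Op 3 cut(0, 1): punch at orig (3,1); cuts so far [(3, 1)]; region rows[3,4) x cols[0,8) = 1x8
Unfold 1 (reflect across h@3): 2 holes -> [(2, 1), (3, 1)]
Unfold 2 (reflect across h@2): 4 holes -> [(0, 1), (1, 1), (2, 1), (3, 1)]

Answer: .O......
.O......
.O......
.O......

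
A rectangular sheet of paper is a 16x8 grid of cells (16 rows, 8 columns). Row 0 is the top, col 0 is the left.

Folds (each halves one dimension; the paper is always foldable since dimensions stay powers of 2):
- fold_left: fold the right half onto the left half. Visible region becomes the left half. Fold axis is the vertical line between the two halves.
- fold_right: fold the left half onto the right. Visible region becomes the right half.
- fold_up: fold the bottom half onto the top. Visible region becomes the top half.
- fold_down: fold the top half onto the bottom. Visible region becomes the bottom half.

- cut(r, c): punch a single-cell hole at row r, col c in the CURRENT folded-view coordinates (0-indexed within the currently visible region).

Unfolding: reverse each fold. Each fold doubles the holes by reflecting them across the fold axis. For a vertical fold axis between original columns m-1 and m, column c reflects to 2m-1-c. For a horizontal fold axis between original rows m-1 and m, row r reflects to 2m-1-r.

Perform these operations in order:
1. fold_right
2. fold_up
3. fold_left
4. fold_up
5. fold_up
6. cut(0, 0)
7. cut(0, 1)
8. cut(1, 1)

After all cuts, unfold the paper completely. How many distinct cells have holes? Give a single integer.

Answer: 96

Derivation:
Op 1 fold_right: fold axis v@4; visible region now rows[0,16) x cols[4,8) = 16x4
Op 2 fold_up: fold axis h@8; visible region now rows[0,8) x cols[4,8) = 8x4
Op 3 fold_left: fold axis v@6; visible region now rows[0,8) x cols[4,6) = 8x2
Op 4 fold_up: fold axis h@4; visible region now rows[0,4) x cols[4,6) = 4x2
Op 5 fold_up: fold axis h@2; visible region now rows[0,2) x cols[4,6) = 2x2
Op 6 cut(0, 0): punch at orig (0,4); cuts so far [(0, 4)]; region rows[0,2) x cols[4,6) = 2x2
Op 7 cut(0, 1): punch at orig (0,5); cuts so far [(0, 4), (0, 5)]; region rows[0,2) x cols[4,6) = 2x2
Op 8 cut(1, 1): punch at orig (1,5); cuts so far [(0, 4), (0, 5), (1, 5)]; region rows[0,2) x cols[4,6) = 2x2
Unfold 1 (reflect across h@2): 6 holes -> [(0, 4), (0, 5), (1, 5), (2, 5), (3, 4), (3, 5)]
Unfold 2 (reflect across h@4): 12 holes -> [(0, 4), (0, 5), (1, 5), (2, 5), (3, 4), (3, 5), (4, 4), (4, 5), (5, 5), (6, 5), (7, 4), (7, 5)]
Unfold 3 (reflect across v@6): 24 holes -> [(0, 4), (0, 5), (0, 6), (0, 7), (1, 5), (1, 6), (2, 5), (2, 6), (3, 4), (3, 5), (3, 6), (3, 7), (4, 4), (4, 5), (4, 6), (4, 7), (5, 5), (5, 6), (6, 5), (6, 6), (7, 4), (7, 5), (7, 6), (7, 7)]
Unfold 4 (reflect across h@8): 48 holes -> [(0, 4), (0, 5), (0, 6), (0, 7), (1, 5), (1, 6), (2, 5), (2, 6), (3, 4), (3, 5), (3, 6), (3, 7), (4, 4), (4, 5), (4, 6), (4, 7), (5, 5), (5, 6), (6, 5), (6, 6), (7, 4), (7, 5), (7, 6), (7, 7), (8, 4), (8, 5), (8, 6), (8, 7), (9, 5), (9, 6), (10, 5), (10, 6), (11, 4), (11, 5), (11, 6), (11, 7), (12, 4), (12, 5), (12, 6), (12, 7), (13, 5), (13, 6), (14, 5), (14, 6), (15, 4), (15, 5), (15, 6), (15, 7)]
Unfold 5 (reflect across v@4): 96 holes -> [(0, 0), (0, 1), (0, 2), (0, 3), (0, 4), (0, 5), (0, 6), (0, 7), (1, 1), (1, 2), (1, 5), (1, 6), (2, 1), (2, 2), (2, 5), (2, 6), (3, 0), (3, 1), (3, 2), (3, 3), (3, 4), (3, 5), (3, 6), (3, 7), (4, 0), (4, 1), (4, 2), (4, 3), (4, 4), (4, 5), (4, 6), (4, 7), (5, 1), (5, 2), (5, 5), (5, 6), (6, 1), (6, 2), (6, 5), (6, 6), (7, 0), (7, 1), (7, 2), (7, 3), (7, 4), (7, 5), (7, 6), (7, 7), (8, 0), (8, 1), (8, 2), (8, 3), (8, 4), (8, 5), (8, 6), (8, 7), (9, 1), (9, 2), (9, 5), (9, 6), (10, 1), (10, 2), (10, 5), (10, 6), (11, 0), (11, 1), (11, 2), (11, 3), (11, 4), (11, 5), (11, 6), (11, 7), (12, 0), (12, 1), (12, 2), (12, 3), (12, 4), (12, 5), (12, 6), (12, 7), (13, 1), (13, 2), (13, 5), (13, 6), (14, 1), (14, 2), (14, 5), (14, 6), (15, 0), (15, 1), (15, 2), (15, 3), (15, 4), (15, 5), (15, 6), (15, 7)]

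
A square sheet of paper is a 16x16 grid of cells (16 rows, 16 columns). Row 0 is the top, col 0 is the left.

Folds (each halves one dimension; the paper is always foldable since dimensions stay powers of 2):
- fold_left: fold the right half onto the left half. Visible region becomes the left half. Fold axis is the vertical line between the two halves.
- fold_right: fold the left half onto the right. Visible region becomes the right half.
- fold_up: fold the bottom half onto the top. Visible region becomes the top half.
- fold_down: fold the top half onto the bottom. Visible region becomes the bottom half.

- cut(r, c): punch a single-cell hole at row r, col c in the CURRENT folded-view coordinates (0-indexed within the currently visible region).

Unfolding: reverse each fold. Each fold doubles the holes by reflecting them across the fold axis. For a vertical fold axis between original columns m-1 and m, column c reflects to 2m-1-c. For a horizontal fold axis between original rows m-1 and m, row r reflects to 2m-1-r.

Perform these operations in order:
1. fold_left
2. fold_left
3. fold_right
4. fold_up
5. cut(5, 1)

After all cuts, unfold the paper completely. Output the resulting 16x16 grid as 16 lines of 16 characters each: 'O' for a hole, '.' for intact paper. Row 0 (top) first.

Answer: ................
................
................
................
................
O..OO..OO..OO..O
................
................
................
................
O..OO..OO..OO..O
................
................
................
................
................

Derivation:
Op 1 fold_left: fold axis v@8; visible region now rows[0,16) x cols[0,8) = 16x8
Op 2 fold_left: fold axis v@4; visible region now rows[0,16) x cols[0,4) = 16x4
Op 3 fold_right: fold axis v@2; visible region now rows[0,16) x cols[2,4) = 16x2
Op 4 fold_up: fold axis h@8; visible region now rows[0,8) x cols[2,4) = 8x2
Op 5 cut(5, 1): punch at orig (5,3); cuts so far [(5, 3)]; region rows[0,8) x cols[2,4) = 8x2
Unfold 1 (reflect across h@8): 2 holes -> [(5, 3), (10, 3)]
Unfold 2 (reflect across v@2): 4 holes -> [(5, 0), (5, 3), (10, 0), (10, 3)]
Unfold 3 (reflect across v@4): 8 holes -> [(5, 0), (5, 3), (5, 4), (5, 7), (10, 0), (10, 3), (10, 4), (10, 7)]
Unfold 4 (reflect across v@8): 16 holes -> [(5, 0), (5, 3), (5, 4), (5, 7), (5, 8), (5, 11), (5, 12), (5, 15), (10, 0), (10, 3), (10, 4), (10, 7), (10, 8), (10, 11), (10, 12), (10, 15)]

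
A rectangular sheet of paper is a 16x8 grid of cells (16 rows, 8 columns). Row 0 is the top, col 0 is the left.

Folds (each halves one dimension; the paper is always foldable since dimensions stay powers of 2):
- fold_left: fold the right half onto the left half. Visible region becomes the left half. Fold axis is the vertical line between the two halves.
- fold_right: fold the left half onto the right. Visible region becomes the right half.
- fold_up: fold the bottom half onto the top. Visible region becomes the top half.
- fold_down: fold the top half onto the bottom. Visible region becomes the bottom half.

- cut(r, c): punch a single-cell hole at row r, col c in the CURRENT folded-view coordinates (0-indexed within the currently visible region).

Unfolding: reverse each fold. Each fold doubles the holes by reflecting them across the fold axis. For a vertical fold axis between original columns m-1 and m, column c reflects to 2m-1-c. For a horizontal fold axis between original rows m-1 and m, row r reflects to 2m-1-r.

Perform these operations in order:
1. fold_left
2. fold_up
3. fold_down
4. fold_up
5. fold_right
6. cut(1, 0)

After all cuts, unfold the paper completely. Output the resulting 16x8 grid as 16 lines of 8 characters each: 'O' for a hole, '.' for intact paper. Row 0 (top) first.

Op 1 fold_left: fold axis v@4; visible region now rows[0,16) x cols[0,4) = 16x4
Op 2 fold_up: fold axis h@8; visible region now rows[0,8) x cols[0,4) = 8x4
Op 3 fold_down: fold axis h@4; visible region now rows[4,8) x cols[0,4) = 4x4
Op 4 fold_up: fold axis h@6; visible region now rows[4,6) x cols[0,4) = 2x4
Op 5 fold_right: fold axis v@2; visible region now rows[4,6) x cols[2,4) = 2x2
Op 6 cut(1, 0): punch at orig (5,2); cuts so far [(5, 2)]; region rows[4,6) x cols[2,4) = 2x2
Unfold 1 (reflect across v@2): 2 holes -> [(5, 1), (5, 2)]
Unfold 2 (reflect across h@6): 4 holes -> [(5, 1), (5, 2), (6, 1), (6, 2)]
Unfold 3 (reflect across h@4): 8 holes -> [(1, 1), (1, 2), (2, 1), (2, 2), (5, 1), (5, 2), (6, 1), (6, 2)]
Unfold 4 (reflect across h@8): 16 holes -> [(1, 1), (1, 2), (2, 1), (2, 2), (5, 1), (5, 2), (6, 1), (6, 2), (9, 1), (9, 2), (10, 1), (10, 2), (13, 1), (13, 2), (14, 1), (14, 2)]
Unfold 5 (reflect across v@4): 32 holes -> [(1, 1), (1, 2), (1, 5), (1, 6), (2, 1), (2, 2), (2, 5), (2, 6), (5, 1), (5, 2), (5, 5), (5, 6), (6, 1), (6, 2), (6, 5), (6, 6), (9, 1), (9, 2), (9, 5), (9, 6), (10, 1), (10, 2), (10, 5), (10, 6), (13, 1), (13, 2), (13, 5), (13, 6), (14, 1), (14, 2), (14, 5), (14, 6)]

Answer: ........
.OO..OO.
.OO..OO.
........
........
.OO..OO.
.OO..OO.
........
........
.OO..OO.
.OO..OO.
........
........
.OO..OO.
.OO..OO.
........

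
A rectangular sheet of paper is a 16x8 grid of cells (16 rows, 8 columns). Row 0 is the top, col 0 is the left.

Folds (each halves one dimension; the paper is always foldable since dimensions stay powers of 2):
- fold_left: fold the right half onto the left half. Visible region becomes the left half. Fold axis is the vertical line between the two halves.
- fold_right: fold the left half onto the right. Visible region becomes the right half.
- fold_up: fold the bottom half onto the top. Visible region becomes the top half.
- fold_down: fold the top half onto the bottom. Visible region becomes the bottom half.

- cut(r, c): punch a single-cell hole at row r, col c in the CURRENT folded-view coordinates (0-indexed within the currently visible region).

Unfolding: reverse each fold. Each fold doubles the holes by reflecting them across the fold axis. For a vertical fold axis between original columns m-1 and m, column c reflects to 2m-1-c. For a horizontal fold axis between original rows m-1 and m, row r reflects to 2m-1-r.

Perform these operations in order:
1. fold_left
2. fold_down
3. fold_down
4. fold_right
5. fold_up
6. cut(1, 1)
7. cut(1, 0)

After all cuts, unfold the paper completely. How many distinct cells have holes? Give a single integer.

Answer: 64

Derivation:
Op 1 fold_left: fold axis v@4; visible region now rows[0,16) x cols[0,4) = 16x4
Op 2 fold_down: fold axis h@8; visible region now rows[8,16) x cols[0,4) = 8x4
Op 3 fold_down: fold axis h@12; visible region now rows[12,16) x cols[0,4) = 4x4
Op 4 fold_right: fold axis v@2; visible region now rows[12,16) x cols[2,4) = 4x2
Op 5 fold_up: fold axis h@14; visible region now rows[12,14) x cols[2,4) = 2x2
Op 6 cut(1, 1): punch at orig (13,3); cuts so far [(13, 3)]; region rows[12,14) x cols[2,4) = 2x2
Op 7 cut(1, 0): punch at orig (13,2); cuts so far [(13, 2), (13, 3)]; region rows[12,14) x cols[2,4) = 2x2
Unfold 1 (reflect across h@14): 4 holes -> [(13, 2), (13, 3), (14, 2), (14, 3)]
Unfold 2 (reflect across v@2): 8 holes -> [(13, 0), (13, 1), (13, 2), (13, 3), (14, 0), (14, 1), (14, 2), (14, 3)]
Unfold 3 (reflect across h@12): 16 holes -> [(9, 0), (9, 1), (9, 2), (9, 3), (10, 0), (10, 1), (10, 2), (10, 3), (13, 0), (13, 1), (13, 2), (13, 3), (14, 0), (14, 1), (14, 2), (14, 3)]
Unfold 4 (reflect across h@8): 32 holes -> [(1, 0), (1, 1), (1, 2), (1, 3), (2, 0), (2, 1), (2, 2), (2, 3), (5, 0), (5, 1), (5, 2), (5, 3), (6, 0), (6, 1), (6, 2), (6, 3), (9, 0), (9, 1), (9, 2), (9, 3), (10, 0), (10, 1), (10, 2), (10, 3), (13, 0), (13, 1), (13, 2), (13, 3), (14, 0), (14, 1), (14, 2), (14, 3)]
Unfold 5 (reflect across v@4): 64 holes -> [(1, 0), (1, 1), (1, 2), (1, 3), (1, 4), (1, 5), (1, 6), (1, 7), (2, 0), (2, 1), (2, 2), (2, 3), (2, 4), (2, 5), (2, 6), (2, 7), (5, 0), (5, 1), (5, 2), (5, 3), (5, 4), (5, 5), (5, 6), (5, 7), (6, 0), (6, 1), (6, 2), (6, 3), (6, 4), (6, 5), (6, 6), (6, 7), (9, 0), (9, 1), (9, 2), (9, 3), (9, 4), (9, 5), (9, 6), (9, 7), (10, 0), (10, 1), (10, 2), (10, 3), (10, 4), (10, 5), (10, 6), (10, 7), (13, 0), (13, 1), (13, 2), (13, 3), (13, 4), (13, 5), (13, 6), (13, 7), (14, 0), (14, 1), (14, 2), (14, 3), (14, 4), (14, 5), (14, 6), (14, 7)]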